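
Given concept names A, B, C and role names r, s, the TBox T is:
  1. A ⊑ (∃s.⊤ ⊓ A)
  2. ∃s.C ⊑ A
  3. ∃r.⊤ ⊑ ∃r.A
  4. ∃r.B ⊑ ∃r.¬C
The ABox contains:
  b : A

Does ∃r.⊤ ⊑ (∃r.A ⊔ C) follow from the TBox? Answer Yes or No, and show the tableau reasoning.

1. ∃r.⊤ ⊑ (∃r.A ⊔ C)  ⇔  (∃r.⊤ ⊓ (∀r.¬A ⊓ ¬C)) unsat w.r.t. T
   all branches close; clash {A, ¬A} at an ∃-successor
2. Hence ∃r.⊤ ⊑ (∃r.A ⊔ C): entailed.

Yes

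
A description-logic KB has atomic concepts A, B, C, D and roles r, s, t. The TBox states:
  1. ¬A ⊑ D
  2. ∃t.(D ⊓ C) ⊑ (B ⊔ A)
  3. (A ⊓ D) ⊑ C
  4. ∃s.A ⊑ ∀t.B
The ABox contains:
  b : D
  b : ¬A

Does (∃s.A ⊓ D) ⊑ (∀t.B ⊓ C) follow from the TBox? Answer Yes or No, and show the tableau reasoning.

1. (∃s.A ⊓ D) ⊑ (∀t.B ⊓ C)  ⇔  ((∃s.A ⊓ D) ⊓ (∃t.¬B ⊔ ¬C)) unsat w.r.t. T
   apply at x₀: ∃s.A⊑∀t.B
   open: L(x₀) ⊇ {D, ¬A, ¬C, ∀t.(¬D ⊔ ¬C), ∀t.B, …} (+ ∃-successors)
2. Hence (∃s.A ⊓ D) ⊑ (∀t.B ⊓ C): not entailed.

No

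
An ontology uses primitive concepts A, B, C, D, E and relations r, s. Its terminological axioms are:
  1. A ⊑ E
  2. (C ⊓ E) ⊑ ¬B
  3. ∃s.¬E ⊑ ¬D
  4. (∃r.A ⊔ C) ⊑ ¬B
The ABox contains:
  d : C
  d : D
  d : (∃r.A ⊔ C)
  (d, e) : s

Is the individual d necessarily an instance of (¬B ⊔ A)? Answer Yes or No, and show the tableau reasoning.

1. d : (¬B ⊔ A)?  L(d) = {C, D, (∃r.A ⊔ C)} ∪ {(B ⊓ ¬A)}
   clash {D, ¬D} at d — d ∈ (¬B ⊔ A)
2. Hence d : (¬B ⊔ A): entailed.

Yes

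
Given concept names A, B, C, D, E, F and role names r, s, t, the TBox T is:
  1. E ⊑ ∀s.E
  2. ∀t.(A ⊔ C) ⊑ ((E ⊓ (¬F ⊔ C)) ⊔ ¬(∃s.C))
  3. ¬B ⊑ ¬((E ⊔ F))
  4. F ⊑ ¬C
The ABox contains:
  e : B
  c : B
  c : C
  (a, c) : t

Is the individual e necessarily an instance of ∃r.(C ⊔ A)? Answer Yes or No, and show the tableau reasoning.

No

1. e : ∃r.(C ⊔ A)?  L(e) = {B} ∪ {∀r.(¬C ⊓ ¬A)}
   open: L(e) ⊇ {B, ¬E, ¬F, ∀r.(¬C ⊓ ¬A), ∃t.(¬A ⊓ ¬C)} (+ ∃-successors) — e ∉ ∃r.(C ⊔ A) possible
2. Hence e : ∃r.(C ⊔ A): not entailed.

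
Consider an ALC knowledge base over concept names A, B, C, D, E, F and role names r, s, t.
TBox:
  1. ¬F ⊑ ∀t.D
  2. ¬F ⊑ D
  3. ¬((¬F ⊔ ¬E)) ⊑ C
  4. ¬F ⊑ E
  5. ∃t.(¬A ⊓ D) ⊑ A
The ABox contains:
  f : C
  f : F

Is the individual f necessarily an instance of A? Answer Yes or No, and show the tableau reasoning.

No

1. f : A?  L(f) = {C, F} ∪ {¬A}
   open: L(f) ⊇ {C, F, ¬A, ∀t.(A ⊔ ¬D)} — f ∉ A possible
2. Hence f : A: not entailed.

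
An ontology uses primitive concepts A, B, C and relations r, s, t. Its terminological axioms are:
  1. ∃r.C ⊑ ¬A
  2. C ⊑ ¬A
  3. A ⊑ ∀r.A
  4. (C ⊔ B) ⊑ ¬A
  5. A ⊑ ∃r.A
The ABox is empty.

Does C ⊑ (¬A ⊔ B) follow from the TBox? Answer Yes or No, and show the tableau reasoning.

Yes

1. C ⊑ (¬A ⊔ B)  ⇔  (C ⊓ (A ⊓ ¬B)) unsat w.r.t. T
   all branches close; clash {A, ¬A} at x₀
2. Hence C ⊑ (¬A ⊔ B): entailed.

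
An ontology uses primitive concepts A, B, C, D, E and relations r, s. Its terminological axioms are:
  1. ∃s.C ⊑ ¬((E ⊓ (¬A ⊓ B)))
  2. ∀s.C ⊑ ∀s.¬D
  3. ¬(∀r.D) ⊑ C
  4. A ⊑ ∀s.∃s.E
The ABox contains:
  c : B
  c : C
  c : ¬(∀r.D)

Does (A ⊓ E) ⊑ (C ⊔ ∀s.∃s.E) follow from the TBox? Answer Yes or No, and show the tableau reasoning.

1. (A ⊓ E) ⊑ (C ⊔ ∀s.∃s.E)  ⇔  ((A ⊓ E) ⊓ (¬C ⊓ ∃s.∀s.¬E)) unsat w.r.t. T
   all branches close; clash {C, ¬C} at x₀
2. Hence (A ⊓ E) ⊑ (C ⊔ ∀s.∃s.E): entailed.

Yes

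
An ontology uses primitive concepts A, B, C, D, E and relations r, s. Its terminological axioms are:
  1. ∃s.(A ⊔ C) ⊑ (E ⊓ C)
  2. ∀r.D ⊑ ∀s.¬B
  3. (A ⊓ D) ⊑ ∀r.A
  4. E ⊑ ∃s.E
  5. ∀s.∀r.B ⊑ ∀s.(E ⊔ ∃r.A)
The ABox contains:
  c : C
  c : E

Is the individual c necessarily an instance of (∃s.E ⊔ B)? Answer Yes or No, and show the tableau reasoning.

Yes

1. c : (∃s.E ⊔ B)?  L(c) = {C, E} ∪ {(∀s.¬E ⊓ ¬B)}
   clash {E, ¬E} at an ∃-successor — c ∈ (∃s.E ⊔ B)
2. Hence c : (∃s.E ⊔ B): entailed.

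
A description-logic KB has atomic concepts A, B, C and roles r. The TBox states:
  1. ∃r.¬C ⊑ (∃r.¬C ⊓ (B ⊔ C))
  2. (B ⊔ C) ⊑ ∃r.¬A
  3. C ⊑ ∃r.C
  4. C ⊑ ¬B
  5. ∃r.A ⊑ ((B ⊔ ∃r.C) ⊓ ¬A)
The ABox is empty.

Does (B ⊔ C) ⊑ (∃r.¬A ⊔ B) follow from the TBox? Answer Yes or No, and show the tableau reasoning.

1. (B ⊔ C) ⊑ (∃r.¬A ⊔ B)  ⇔  ((B ⊔ C) ⊓ (∀r.A ⊓ ¬B)) unsat w.r.t. T
   all branches close; clash {A, ¬A} at an ∃-successor
2. Hence (B ⊔ C) ⊑ (∃r.¬A ⊔ B): entailed.

Yes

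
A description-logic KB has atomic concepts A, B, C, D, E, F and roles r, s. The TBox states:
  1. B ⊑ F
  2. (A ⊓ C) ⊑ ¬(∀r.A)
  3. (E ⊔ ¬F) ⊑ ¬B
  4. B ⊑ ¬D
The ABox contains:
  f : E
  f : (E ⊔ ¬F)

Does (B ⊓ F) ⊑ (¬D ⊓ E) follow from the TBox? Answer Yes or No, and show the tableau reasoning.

1. (B ⊓ F) ⊑ (¬D ⊓ E)  ⇔  ((B ⊓ F) ⊓ (D ⊔ ¬E)) unsat w.r.t. T
   apply at x₀: B⊑¬D
   open: L(x₀) ⊇ {B, F, ¬A, ¬D, ¬E}
2. Hence (B ⊓ F) ⊑ (¬D ⊓ E): not entailed.

No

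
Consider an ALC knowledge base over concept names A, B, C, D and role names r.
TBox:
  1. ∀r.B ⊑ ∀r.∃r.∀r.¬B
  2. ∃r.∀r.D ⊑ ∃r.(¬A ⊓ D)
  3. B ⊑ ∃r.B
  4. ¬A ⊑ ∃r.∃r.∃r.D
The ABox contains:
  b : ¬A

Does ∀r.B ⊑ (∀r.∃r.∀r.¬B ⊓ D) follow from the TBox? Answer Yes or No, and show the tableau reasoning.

1. ∀r.B ⊑ (∀r.∃r.∀r.¬B ⊓ D)  ⇔  (∀r.B ⊓ (∃r.∀r.∃r.B ⊔ ¬D)) unsat w.r.t. T
   apply at x₀: ∀r.B⊑∀r.∃r.∀r.¬B
   open: L(x₀) ⊇ {A, ¬B, ¬D, ∀r.B, ∀r.∃r.¬D, …}
2. Hence ∀r.B ⊑ (∀r.∃r.∀r.¬B ⊓ D): not entailed.

No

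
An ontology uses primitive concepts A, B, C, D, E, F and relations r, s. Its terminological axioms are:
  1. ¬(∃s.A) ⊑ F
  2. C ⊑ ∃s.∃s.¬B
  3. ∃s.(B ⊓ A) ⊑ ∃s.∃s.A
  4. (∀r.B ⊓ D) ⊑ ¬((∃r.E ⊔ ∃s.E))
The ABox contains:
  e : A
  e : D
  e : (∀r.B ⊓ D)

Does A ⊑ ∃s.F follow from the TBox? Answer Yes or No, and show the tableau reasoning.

1. A ⊑ ∃s.F  ⇔  (A ⊓ ∀s.¬F) unsat w.r.t. T
   open: L(x₀) ⊇ {A, ¬C, ∀s.(¬B ⊔ ¬A), ∀s.¬F, ∃r.¬B, …} (+ ∃-successors)
2. Hence A ⊑ ∃s.F: not entailed.

No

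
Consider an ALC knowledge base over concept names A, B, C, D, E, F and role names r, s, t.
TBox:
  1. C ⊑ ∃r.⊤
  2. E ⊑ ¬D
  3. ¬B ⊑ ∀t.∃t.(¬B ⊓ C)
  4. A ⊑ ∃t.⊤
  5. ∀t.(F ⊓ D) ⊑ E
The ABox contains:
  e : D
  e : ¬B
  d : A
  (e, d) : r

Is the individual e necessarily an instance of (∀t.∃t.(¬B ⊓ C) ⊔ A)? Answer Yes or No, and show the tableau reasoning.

Yes

1. e : (∀t.∃t.(¬B ⊓ C) ⊔ A)?  L(e) = {D, ¬B} ∪ {(∃t.∀t.(B ⊔ ¬C) ⊓ ¬A)}
   clash {D, ¬D} at e — e ∈ (∀t.∃t.(¬B ⊓ C) ⊔ A)
2. Hence e : (∀t.∃t.(¬B ⊓ C) ⊔ A): entailed.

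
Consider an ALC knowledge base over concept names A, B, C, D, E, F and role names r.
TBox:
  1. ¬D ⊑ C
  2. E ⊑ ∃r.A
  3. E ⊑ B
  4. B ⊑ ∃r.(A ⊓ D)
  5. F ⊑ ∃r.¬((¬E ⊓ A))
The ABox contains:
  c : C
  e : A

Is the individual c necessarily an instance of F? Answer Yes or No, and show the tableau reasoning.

1. c : F?  L(c) = {C} ∪ {¬F}
   open: L(c) ⊇ {C, ¬B, ¬E, ¬F} — c ∉ F possible
2. Hence c : F: not entailed.

No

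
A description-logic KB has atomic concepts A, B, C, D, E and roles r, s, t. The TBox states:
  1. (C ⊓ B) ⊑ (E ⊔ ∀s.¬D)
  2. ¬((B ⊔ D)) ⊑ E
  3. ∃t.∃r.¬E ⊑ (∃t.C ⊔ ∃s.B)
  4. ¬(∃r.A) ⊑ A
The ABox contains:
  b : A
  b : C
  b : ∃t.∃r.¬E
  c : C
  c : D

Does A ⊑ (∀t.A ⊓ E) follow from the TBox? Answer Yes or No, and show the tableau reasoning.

No

1. A ⊑ (∀t.A ⊓ E)  ⇔  (A ⊓ (∃t.¬A ⊔ ¬E)) unsat w.r.t. T
   open: L(x₀) ⊇ {A, B, ¬C, ∀t.∀r.E, ∃t.¬A} (+ ∃-successors)
2. Hence A ⊑ (∀t.A ⊓ E): not entailed.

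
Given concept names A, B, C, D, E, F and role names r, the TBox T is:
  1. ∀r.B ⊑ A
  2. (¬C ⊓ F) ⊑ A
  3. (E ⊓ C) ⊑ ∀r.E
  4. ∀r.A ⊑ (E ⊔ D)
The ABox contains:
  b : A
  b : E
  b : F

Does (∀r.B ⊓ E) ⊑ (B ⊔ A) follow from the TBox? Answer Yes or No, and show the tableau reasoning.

1. (∀r.B ⊓ E) ⊑ (B ⊔ A)  ⇔  ((∀r.B ⊓ E) ⊓ (¬B ⊓ ¬A)) unsat w.r.t. T
   all branches close; clash {A, ¬A} at x₀
2. Hence (∀r.B ⊓ E) ⊑ (B ⊔ A): entailed.

Yes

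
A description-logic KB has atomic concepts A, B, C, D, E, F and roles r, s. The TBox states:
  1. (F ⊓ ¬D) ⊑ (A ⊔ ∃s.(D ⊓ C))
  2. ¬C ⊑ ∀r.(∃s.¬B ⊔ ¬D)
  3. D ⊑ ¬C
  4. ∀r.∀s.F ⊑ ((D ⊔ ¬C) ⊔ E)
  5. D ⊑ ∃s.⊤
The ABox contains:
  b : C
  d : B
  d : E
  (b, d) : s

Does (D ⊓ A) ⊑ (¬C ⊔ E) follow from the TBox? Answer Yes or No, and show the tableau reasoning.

1. (D ⊓ A) ⊑ (¬C ⊔ E)  ⇔  ((D ⊓ A) ⊓ (C ⊓ ¬E)) unsat w.r.t. T
   all branches close; clash {C, ¬C} at x₀
2. Hence (D ⊓ A) ⊑ (¬C ⊔ E): entailed.

Yes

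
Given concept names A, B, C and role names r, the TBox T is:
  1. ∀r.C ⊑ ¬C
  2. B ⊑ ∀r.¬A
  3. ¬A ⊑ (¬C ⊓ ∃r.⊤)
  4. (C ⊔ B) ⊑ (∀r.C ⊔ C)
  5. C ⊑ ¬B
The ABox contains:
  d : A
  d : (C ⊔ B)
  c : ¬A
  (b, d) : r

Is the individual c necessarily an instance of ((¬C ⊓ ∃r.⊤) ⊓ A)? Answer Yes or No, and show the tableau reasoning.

No

1. c : ((¬C ⊓ ∃r.⊤) ⊓ A)?  L(c) = {¬A} ∪ {((C ⊔ ∀r.⊥) ⊔ ¬A)}
   apply at c: ¬A⊑(¬C ⊓ ∃r.⊤)
   open: L(c) ⊇ {¬A, ¬B, ¬C, ∃r.⊤} (+ ∃-successors) — c ∉ ((¬C ⊓ ∃r.⊤) ⊓ A) possible
2. Hence c : ((¬C ⊓ ∃r.⊤) ⊓ A): not entailed.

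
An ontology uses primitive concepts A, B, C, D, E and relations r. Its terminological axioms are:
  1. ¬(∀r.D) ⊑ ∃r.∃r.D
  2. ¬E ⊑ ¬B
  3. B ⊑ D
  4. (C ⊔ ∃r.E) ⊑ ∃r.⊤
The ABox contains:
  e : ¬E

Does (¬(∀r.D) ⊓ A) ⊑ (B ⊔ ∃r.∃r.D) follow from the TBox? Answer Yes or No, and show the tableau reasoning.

Yes

1. (¬(∀r.D) ⊓ A) ⊑ (B ⊔ ∃r.∃r.D)  ⇔  ((∃r.¬D ⊓ A) ⊓ (¬B ⊓ ∀r.∀r.¬D)) unsat w.r.t. T
   all branches close; clash {D, ¬D} at an ∃-successor
2. Hence (¬(∀r.D) ⊓ A) ⊑ (B ⊔ ∃r.∃r.D): entailed.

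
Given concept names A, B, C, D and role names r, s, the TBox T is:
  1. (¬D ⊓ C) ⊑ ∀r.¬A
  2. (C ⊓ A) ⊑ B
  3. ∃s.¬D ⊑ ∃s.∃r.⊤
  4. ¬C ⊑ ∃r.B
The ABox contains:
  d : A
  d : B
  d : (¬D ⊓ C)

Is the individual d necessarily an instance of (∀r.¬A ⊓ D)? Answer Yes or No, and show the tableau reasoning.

1. d : (∀r.¬A ⊓ D)?  L(d) = {A, B, (¬D ⊓ C)} ∪ {(∃r.A ⊔ ¬D)}
   apply at d: (¬D ⊓ C)⊑∀r.¬A
   open: L(d) ⊇ {A, B, C, ¬D, ∀r.¬A, …} — d ∉ (∀r.¬A ⊓ D) possible
2. Hence d : (∀r.¬A ⊓ D): not entailed.

No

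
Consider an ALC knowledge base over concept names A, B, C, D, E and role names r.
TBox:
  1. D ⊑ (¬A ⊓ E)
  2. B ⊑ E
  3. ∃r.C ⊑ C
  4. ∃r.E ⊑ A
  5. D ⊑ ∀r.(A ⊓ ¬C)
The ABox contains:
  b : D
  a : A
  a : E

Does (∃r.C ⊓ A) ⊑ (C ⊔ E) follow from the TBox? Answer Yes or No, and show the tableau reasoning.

Yes

1. (∃r.C ⊓ A) ⊑ (C ⊔ E)  ⇔  ((∃r.C ⊓ A) ⊓ (¬C ⊓ ¬E)) unsat w.r.t. T
   all branches close; clash {E, ¬E} at x₀
2. Hence (∃r.C ⊓ A) ⊑ (C ⊔ E): entailed.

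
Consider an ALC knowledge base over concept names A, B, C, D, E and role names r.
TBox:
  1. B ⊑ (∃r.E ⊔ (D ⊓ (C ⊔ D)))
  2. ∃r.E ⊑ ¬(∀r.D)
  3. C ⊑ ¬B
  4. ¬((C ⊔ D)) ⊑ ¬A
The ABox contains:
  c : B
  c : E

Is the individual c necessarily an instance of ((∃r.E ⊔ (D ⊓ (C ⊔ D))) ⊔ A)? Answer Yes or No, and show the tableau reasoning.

Yes

1. c : ((∃r.E ⊔ (D ⊓ (C ⊔ D))) ⊔ A)?  L(c) = {B, E} ∪ {((∀r.¬E ⊓ (¬D ⊔ (¬C ⊓ ¬D))) ⊓ ¬A)}
   clash {B, ¬B} at c — c ∈ ((∃r.E ⊔ (D ⊓ (C ⊔ D))) ⊔ A)
2. Hence c : ((∃r.E ⊔ (D ⊓ (C ⊔ D))) ⊔ A): entailed.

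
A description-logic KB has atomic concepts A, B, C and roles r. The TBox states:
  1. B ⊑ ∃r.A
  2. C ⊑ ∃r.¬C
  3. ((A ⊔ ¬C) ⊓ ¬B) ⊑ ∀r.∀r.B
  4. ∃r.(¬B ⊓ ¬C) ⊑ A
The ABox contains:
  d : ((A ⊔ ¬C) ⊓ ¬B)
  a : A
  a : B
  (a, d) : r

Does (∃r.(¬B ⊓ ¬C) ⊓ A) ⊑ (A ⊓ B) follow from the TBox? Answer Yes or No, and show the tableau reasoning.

No

1. (∃r.(¬B ⊓ ¬C) ⊓ A) ⊑ (A ⊓ B)  ⇔  ((∃r.(¬B ⊓ ¬C) ⊓ A) ⊓ (¬A ⊔ ¬B)) unsat w.r.t. T
   open: L(x₀) ⊇ {A, ¬B, ¬C, ∀r.∀r.B, ∃r.(¬B ⊓ ¬C)} (+ ∃-successors)
2. Hence (∃r.(¬B ⊓ ¬C) ⊓ A) ⊑ (A ⊓ B): not entailed.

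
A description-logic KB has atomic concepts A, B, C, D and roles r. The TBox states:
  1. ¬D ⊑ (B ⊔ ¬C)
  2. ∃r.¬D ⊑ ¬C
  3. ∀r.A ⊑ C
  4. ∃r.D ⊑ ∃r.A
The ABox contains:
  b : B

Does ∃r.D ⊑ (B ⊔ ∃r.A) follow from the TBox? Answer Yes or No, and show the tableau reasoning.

Yes

1. ∃r.D ⊑ (B ⊔ ∃r.A)  ⇔  (∃r.D ⊓ (¬B ⊓ ∀r.¬A)) unsat w.r.t. T
   all branches close; clash {C, ¬C} at x₀
2. Hence ∃r.D ⊑ (B ⊔ ∃r.A): entailed.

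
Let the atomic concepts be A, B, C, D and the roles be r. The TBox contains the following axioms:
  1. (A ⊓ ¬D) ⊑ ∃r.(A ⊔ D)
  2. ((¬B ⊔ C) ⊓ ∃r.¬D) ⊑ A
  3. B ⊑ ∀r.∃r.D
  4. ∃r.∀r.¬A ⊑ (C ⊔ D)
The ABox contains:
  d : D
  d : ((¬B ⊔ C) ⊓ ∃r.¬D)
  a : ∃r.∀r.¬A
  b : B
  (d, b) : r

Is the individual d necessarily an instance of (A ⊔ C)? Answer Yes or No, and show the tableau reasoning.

1. d : (A ⊔ C)?  L(d) = {D, ((¬B ⊔ C) ⊓ ∃r.¬D)} ∪ {(¬A ⊓ ¬C)}
   clash {C, ¬C} at d — d ∈ (A ⊔ C)
2. Hence d : (A ⊔ C): entailed.

Yes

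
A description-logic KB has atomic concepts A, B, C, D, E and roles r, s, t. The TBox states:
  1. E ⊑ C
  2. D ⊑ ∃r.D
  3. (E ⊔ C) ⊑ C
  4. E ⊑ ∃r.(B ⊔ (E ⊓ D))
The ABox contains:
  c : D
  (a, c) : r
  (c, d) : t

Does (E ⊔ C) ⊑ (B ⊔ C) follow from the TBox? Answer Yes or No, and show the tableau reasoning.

1. (E ⊔ C) ⊑ (B ⊔ C)  ⇔  ((E ⊔ C) ⊓ (¬B ⊓ ¬C)) unsat w.r.t. T
   all branches close; clash {C, ¬C} at x₀
2. Hence (E ⊔ C) ⊑ (B ⊔ C): entailed.

Yes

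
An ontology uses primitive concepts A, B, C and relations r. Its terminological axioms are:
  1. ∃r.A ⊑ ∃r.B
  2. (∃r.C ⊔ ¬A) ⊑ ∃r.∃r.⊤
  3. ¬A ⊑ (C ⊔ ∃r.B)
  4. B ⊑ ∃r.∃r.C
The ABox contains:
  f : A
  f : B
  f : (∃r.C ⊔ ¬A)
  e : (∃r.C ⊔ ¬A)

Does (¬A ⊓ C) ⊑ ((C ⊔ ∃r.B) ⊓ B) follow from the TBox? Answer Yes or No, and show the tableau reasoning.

1. (¬A ⊓ C) ⊑ ((C ⊔ ∃r.B) ⊓ B)  ⇔  ((¬A ⊓ C) ⊓ ((¬C ⊓ ∀r.¬B) ⊔ ¬B)) unsat w.r.t. T
   apply at x₀: ¬A⊑(C ⊔ ∃r.B)
   open: L(x₀) ⊇ {C, ¬A, ¬B, ∀r.¬A, ∃r.∃r.⊤} (+ ∃-successors)
2. Hence (¬A ⊓ C) ⊑ ((C ⊔ ∃r.B) ⊓ B): not entailed.

No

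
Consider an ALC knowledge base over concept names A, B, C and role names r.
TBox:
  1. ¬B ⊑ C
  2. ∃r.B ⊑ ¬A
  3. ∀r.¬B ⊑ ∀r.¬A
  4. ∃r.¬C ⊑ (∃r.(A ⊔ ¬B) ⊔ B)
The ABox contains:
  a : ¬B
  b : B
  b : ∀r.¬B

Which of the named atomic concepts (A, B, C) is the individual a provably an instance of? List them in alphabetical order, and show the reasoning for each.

{C}

1. a : A?  L(a) = {¬B} ∪ {¬A}
   apply at a: ¬B⊑C
   open: L(a) ⊇ {C, ¬A, ¬B, ∀r.C, ∃r.B} (+ ∃-successors) — a ∉ A possible
2. a : B?  L(a) = {¬B} ∪ {¬B}
   apply at a: ¬B⊑C
   open: L(a) ⊇ {C, ¬B, ∀r.C, ∀r.¬A, ∀r.¬B} — a ∉ B possible
3. a : C?  L(a) = {¬B} ∪ {¬C}
   clash {C, ¬C} at a — a ∈ C
4. Entailed for a: {C}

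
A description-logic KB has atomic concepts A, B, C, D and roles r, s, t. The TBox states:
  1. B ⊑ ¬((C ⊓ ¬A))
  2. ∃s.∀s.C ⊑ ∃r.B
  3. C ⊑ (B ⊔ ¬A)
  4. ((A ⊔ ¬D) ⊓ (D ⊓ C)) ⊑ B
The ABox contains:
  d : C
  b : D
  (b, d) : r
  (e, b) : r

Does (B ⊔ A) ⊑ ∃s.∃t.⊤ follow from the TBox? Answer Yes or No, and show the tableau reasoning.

1. (B ⊔ A) ⊑ ∃s.∃t.⊤  ⇔  ((B ⊔ A) ⊓ ∀s.∀t.⊥) unsat w.r.t. T
   open: L(x₀) ⊇ {B, ¬C, ∀s.∀t.⊥, ∀s.∃s.¬C}
2. Hence (B ⊔ A) ⊑ ∃s.∃t.⊤: not entailed.

No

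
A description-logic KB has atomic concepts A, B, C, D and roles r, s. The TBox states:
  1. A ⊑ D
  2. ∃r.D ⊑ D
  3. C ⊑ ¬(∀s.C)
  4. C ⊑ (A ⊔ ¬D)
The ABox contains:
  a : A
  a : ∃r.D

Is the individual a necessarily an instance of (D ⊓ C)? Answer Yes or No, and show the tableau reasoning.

1. a : (D ⊓ C)?  L(a) = {A, ∃r.D} ∪ {(¬D ⊔ ¬C)}
   apply at a: A⊑D; ∃r.D⊑D
   open: L(a) ⊇ {A, D, ¬C, ∃r.D} (+ ∃-successors) — a ∉ (D ⊓ C) possible
2. Hence a : (D ⊓ C): not entailed.

No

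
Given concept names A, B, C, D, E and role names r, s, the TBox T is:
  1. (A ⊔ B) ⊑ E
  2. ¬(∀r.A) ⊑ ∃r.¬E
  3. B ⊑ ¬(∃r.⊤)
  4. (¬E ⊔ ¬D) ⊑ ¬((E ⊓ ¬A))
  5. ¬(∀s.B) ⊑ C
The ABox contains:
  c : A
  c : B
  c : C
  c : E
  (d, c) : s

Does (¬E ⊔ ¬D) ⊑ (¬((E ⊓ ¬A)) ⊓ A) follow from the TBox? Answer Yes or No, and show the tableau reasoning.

No

1. (¬E ⊔ ¬D) ⊑ (¬((E ⊓ ¬A)) ⊓ A)  ⇔  ((¬E ⊔ ¬D) ⊓ ((E ⊓ ¬A) ⊔ ¬A)) unsat w.r.t. T
   apply at x₀: (¬E ⊔ ¬D)⊑¬((E ⊓ ¬A))
   open: L(x₀) ⊇ {¬A, ¬B, ¬E, ∀r.A, ∀s.B}
2. Hence (¬E ⊔ ¬D) ⊑ (¬((E ⊓ ¬A)) ⊓ A): not entailed.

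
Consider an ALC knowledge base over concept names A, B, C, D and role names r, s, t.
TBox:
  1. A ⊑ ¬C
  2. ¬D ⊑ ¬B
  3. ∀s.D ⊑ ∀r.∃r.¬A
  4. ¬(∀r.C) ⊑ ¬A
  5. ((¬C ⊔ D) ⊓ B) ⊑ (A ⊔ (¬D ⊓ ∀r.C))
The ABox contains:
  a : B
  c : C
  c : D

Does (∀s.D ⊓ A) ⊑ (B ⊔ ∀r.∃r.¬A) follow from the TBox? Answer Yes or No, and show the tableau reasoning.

1. (∀s.D ⊓ A) ⊑ (B ⊔ ∀r.∃r.¬A)  ⇔  ((∀s.D ⊓ A) ⊓ (¬B ⊓ ∃r.∀r.A)) unsat w.r.t. T
   all branches close; clash {A, ¬A} at x₀
2. Hence (∀s.D ⊓ A) ⊑ (B ⊔ ∀r.∃r.¬A): entailed.

Yes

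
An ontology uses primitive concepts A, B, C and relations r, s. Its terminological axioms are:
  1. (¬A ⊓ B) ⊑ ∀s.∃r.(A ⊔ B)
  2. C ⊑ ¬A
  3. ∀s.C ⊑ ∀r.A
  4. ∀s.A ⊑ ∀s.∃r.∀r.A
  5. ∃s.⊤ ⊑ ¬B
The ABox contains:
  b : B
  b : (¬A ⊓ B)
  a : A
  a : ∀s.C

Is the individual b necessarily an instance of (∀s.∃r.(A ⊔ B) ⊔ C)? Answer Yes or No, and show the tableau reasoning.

Yes

1. b : (∀s.∃r.(A ⊔ B) ⊔ C)?  L(b) = {B, (¬A ⊓ B)} ∪ {(∃s.∀r.(¬A ⊓ ¬B) ⊓ ¬C)}
   clash {B, ¬B} at b — b ∈ (∀s.∃r.(A ⊔ B) ⊔ C)
2. Hence b : (∀s.∃r.(A ⊔ B) ⊔ C): entailed.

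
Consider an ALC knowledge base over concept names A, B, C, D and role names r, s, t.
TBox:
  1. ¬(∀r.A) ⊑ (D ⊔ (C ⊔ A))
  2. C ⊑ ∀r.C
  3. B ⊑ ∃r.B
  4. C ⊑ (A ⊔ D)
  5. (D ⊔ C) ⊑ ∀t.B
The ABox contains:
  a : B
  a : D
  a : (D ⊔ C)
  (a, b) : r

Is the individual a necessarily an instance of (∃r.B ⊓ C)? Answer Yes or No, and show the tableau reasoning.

No

1. a : (∃r.B ⊓ C)?  L(a) = {B, D, (D ⊔ C)} ∪ {(∀r.¬B ⊔ ¬C)}
   apply at a: B⊑∃r.B; (D ⊔ C)⊑∀t.B
   open: L(a) ⊇ {B, D, ¬C, ∀r.A, ∀t.B, …} (+ ∃-successors) — a ∉ (∃r.B ⊓ C) possible
2. Hence a : (∃r.B ⊓ C): not entailed.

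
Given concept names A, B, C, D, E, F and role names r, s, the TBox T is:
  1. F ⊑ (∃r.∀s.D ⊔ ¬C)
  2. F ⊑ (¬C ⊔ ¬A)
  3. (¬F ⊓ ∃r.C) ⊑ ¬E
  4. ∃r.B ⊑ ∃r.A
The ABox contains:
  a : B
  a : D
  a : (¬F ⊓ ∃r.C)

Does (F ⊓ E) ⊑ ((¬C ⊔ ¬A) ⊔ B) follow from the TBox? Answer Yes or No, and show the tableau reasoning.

Yes

1. (F ⊓ E) ⊑ ((¬C ⊔ ¬A) ⊔ B)  ⇔  ((F ⊓ E) ⊓ ((C ⊓ A) ⊓ ¬B)) unsat w.r.t. T
   all branches close; clash {A, ¬A} at x₀
2. Hence (F ⊓ E) ⊑ ((¬C ⊔ ¬A) ⊔ B): entailed.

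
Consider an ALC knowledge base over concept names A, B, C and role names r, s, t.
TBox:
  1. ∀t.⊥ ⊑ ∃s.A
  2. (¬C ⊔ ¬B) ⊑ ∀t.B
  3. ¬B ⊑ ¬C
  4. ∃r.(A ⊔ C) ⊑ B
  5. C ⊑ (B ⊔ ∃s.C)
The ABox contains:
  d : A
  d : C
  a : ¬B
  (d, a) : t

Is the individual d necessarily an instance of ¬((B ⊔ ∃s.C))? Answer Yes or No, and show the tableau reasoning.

1. d : ¬((B ⊔ ∃s.C))?  L(d) = {A, C} ∪ {(B ⊔ ∃s.C)}
   open: L(d) ⊇ {A, B, C, ∃t.⊤} (+ ∃-successors) — d ∉ ¬((B ⊔ ∃s.C)) possible
2. Hence d : ¬((B ⊔ ∃s.C)): not entailed.

No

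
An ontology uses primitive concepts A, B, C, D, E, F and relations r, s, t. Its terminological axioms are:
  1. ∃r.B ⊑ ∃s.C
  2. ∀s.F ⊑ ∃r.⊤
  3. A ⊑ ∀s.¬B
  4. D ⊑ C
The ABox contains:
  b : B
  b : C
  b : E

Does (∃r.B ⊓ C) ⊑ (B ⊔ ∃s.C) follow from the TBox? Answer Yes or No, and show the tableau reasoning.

1. (∃r.B ⊓ C) ⊑ (B ⊔ ∃s.C)  ⇔  ((∃r.B ⊓ C) ⊓ (¬B ⊓ ∀s.¬C)) unsat w.r.t. T
   all branches close; clash {C, ¬C} at an ∃-successor
2. Hence (∃r.B ⊓ C) ⊑ (B ⊔ ∃s.C): entailed.

Yes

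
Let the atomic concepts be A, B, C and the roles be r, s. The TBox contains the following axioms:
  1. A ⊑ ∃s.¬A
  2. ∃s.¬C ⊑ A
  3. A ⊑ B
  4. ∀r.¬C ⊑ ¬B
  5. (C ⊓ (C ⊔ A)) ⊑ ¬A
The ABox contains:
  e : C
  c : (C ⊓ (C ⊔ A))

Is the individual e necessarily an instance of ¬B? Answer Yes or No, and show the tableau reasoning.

No

1. e : ¬B?  L(e) = {C} ∪ {B}
   open: L(e) ⊇ {B, C, ¬A, ∀s.C, ∃r.C} (+ ∃-successors) — e ∉ ¬B possible
2. Hence e : ¬B: not entailed.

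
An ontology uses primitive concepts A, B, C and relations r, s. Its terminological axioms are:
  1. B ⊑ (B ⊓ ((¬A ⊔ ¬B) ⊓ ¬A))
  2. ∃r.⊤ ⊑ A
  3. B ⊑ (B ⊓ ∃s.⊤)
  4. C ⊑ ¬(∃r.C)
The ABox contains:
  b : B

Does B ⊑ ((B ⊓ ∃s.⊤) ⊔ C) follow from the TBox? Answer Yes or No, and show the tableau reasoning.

1. B ⊑ ((B ⊓ ∃s.⊤) ⊔ C)  ⇔  (B ⊓ ((¬B ⊔ ∀s.⊥) ⊓ ¬C)) unsat w.r.t. T
   all branches close; clash {A, ¬A} at x₀
2. Hence B ⊑ ((B ⊓ ∃s.⊤) ⊔ C): entailed.

Yes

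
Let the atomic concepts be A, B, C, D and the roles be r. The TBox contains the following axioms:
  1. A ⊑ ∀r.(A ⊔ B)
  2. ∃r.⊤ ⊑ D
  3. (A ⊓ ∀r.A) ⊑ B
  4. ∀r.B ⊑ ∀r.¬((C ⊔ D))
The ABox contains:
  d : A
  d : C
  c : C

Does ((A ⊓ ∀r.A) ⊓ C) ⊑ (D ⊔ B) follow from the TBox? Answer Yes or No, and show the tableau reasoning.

1. ((A ⊓ ∀r.A) ⊓ C) ⊑ (D ⊔ B)  ⇔  (((A ⊓ ∀r.A) ⊓ C) ⊓ (¬D ⊓ ¬B)) unsat w.r.t. T
   all branches close; clash {D, ¬D} at x₀
2. Hence ((A ⊓ ∀r.A) ⊓ C) ⊑ (D ⊔ B): entailed.

Yes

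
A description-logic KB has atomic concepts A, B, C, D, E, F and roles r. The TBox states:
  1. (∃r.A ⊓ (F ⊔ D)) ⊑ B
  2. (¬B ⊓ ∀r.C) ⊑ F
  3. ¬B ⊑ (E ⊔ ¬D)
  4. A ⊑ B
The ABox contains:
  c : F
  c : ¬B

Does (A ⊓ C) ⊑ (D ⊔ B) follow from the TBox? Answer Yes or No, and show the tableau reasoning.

Yes

1. (A ⊓ C) ⊑ (D ⊔ B)  ⇔  ((A ⊓ C) ⊓ (¬D ⊓ ¬B)) unsat w.r.t. T
   all branches close; clash {B, ¬B} at x₀
2. Hence (A ⊓ C) ⊑ (D ⊔ B): entailed.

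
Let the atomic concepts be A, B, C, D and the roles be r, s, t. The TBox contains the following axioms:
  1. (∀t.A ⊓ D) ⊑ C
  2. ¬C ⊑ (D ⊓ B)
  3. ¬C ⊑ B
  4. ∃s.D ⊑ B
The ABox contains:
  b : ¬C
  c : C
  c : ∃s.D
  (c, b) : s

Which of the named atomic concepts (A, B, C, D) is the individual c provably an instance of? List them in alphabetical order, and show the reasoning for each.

1. c : A?  L(c) = {C, ∃s.D} ∪ {¬A}
   apply at c: ∃s.D⊑B
   open: L(c) ⊇ {B, C, ¬A, ∃s.D} (+ ∃-successors) — c ∉ A possible
2. c : B?  L(c) = {C, ∃s.D} ∪ {¬B}
   clash {B, ¬B} at c — c ∈ B
3. c : C?  L(c) = {C, ∃s.D} ∪ {¬C}
   clash {C, ¬C} at c — c ∈ C
4. c : D?  L(c) = {C, ∃s.D} ∪ {¬D}
   apply at c: ∃s.D⊑B
   open: L(c) ⊇ {B, C, ¬D, ∃s.D} (+ ∃-successors) — c ∉ D possible
5. Entailed for c: {B, C}

{B, C}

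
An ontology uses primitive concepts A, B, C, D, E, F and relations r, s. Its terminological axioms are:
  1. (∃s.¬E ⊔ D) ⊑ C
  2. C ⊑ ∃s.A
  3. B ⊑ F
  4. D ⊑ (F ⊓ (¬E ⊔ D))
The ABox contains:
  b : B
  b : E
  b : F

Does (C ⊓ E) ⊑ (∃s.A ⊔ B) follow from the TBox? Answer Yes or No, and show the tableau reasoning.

1. (C ⊓ E) ⊑ (∃s.A ⊔ B)  ⇔  ((C ⊓ E) ⊓ (∀s.¬A ⊓ ¬B)) unsat w.r.t. T
   all branches close; clash {A, ¬A} at an ∃-successor
2. Hence (C ⊓ E) ⊑ (∃s.A ⊔ B): entailed.

Yes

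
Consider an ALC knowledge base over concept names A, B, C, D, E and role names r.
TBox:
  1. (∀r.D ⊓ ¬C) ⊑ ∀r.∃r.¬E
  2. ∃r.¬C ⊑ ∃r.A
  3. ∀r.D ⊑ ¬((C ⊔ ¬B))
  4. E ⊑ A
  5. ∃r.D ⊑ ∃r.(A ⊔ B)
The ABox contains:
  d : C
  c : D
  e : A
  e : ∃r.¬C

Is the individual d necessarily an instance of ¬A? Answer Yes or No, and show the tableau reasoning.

No

1. d : ¬A?  L(d) = {C} ∪ {A}
   open: L(d) ⊇ {A, C, ∀r.C, ∀r.¬D, ∃r.¬D} (+ ∃-successors) — d ∉ ¬A possible
2. Hence d : ¬A: not entailed.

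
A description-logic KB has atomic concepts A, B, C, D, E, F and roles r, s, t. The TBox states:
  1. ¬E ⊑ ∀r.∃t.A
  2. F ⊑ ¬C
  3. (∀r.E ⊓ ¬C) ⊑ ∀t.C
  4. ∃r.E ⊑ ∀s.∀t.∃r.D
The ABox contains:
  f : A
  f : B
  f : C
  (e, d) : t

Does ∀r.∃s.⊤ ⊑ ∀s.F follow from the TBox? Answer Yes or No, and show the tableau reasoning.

1. ∀r.∃s.⊤ ⊑ ∀s.F  ⇔  (∀r.∃s.⊤ ⊓ ∃s.¬F) unsat w.r.t. T
   open: L(x₀) ⊇ {E, ¬F, ∀r.¬E, ∀r.∃s.⊤, ∃r.¬E, …} (+ ∃-successors)
2. Hence ∀r.∃s.⊤ ⊑ ∀s.F: not entailed.

No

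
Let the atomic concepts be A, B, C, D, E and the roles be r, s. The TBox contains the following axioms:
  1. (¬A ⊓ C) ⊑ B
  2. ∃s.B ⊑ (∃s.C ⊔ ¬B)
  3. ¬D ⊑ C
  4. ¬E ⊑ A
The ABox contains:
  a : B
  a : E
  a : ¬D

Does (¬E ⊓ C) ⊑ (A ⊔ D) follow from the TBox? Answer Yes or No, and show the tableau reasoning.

1. (¬E ⊓ C) ⊑ (A ⊔ D)  ⇔  ((¬E ⊓ C) ⊓ (¬A ⊓ ¬D)) unsat w.r.t. T
   all branches close; clash {A, ¬A} at x₀
2. Hence (¬E ⊓ C) ⊑ (A ⊔ D): entailed.

Yes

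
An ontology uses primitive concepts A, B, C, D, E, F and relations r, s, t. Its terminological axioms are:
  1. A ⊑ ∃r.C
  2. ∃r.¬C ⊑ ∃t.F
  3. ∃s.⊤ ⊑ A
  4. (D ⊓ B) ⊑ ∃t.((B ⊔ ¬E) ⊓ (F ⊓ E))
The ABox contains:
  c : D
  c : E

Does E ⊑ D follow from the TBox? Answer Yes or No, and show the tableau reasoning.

1. E ⊑ D  ⇔  (E ⊓ ¬D) unsat w.r.t. T
   open: L(x₀) ⊇ {E, ¬A, ¬D, ∀r.C, ∀s.⊥}
2. Hence E ⊑ D: not entailed.

No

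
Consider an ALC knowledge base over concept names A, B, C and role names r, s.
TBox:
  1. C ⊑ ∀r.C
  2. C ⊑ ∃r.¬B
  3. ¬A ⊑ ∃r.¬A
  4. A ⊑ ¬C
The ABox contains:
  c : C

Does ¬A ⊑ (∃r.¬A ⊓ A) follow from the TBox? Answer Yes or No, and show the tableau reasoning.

No

1. ¬A ⊑ (∃r.¬A ⊓ A)  ⇔  (¬A ⊓ (∀r.A ⊔ ¬A)) unsat w.r.t. T
   apply at x₀: ¬A⊑∃r.¬A
   open: L(x₀) ⊇ {¬A, ¬C, ∃r.¬A} (+ ∃-successors)
2. Hence ¬A ⊑ (∃r.¬A ⊓ A): not entailed.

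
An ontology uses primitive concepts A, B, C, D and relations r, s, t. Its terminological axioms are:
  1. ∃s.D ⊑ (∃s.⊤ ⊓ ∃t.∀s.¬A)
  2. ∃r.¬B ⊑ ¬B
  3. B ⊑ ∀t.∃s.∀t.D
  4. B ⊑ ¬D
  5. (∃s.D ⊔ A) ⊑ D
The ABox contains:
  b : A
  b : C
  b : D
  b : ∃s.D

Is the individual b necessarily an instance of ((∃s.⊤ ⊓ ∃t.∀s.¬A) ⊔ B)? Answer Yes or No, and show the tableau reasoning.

1. b : ((∃s.⊤ ⊓ ∃t.∀s.¬A) ⊔ B)?  L(b) = {A, C, D, ∃s.D} ∪ {((∀s.⊥ ⊔ ∀t.∃s.A) ⊓ ¬B)}
   clash {D, ¬D} at an ∃-successor — b ∈ ((∃s.⊤ ⊓ ∃t.∀s.¬A) ⊔ B)
2. Hence b : ((∃s.⊤ ⊓ ∃t.∀s.¬A) ⊔ B): entailed.

Yes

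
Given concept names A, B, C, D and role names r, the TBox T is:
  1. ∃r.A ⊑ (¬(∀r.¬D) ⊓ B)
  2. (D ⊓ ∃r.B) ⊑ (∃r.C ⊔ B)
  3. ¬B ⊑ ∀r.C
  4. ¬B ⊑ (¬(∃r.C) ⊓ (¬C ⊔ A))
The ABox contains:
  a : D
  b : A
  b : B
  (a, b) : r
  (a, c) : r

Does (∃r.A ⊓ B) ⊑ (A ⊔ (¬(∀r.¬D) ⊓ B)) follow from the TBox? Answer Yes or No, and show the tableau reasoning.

Yes

1. (∃r.A ⊓ B) ⊑ (A ⊔ (¬(∀r.¬D) ⊓ B))  ⇔  ((∃r.A ⊓ B) ⊓ (¬A ⊓ (∀r.¬D ⊔ ¬B))) unsat w.r.t. T
   all branches close; clash {B, ¬B} at x₀
2. Hence (∃r.A ⊓ B) ⊑ (A ⊔ (¬(∀r.¬D) ⊓ B)): entailed.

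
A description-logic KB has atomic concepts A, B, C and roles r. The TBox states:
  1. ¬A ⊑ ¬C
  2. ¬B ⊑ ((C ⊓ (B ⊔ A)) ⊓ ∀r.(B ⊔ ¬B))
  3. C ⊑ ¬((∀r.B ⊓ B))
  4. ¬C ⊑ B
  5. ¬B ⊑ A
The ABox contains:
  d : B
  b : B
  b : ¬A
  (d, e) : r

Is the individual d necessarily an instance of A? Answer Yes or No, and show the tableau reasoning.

1. d : A?  L(d) = {B} ∪ {¬A}
   apply at d: ¬A⊑¬C
   open: L(d) ⊇ {B, ¬A, ¬C} — d ∉ A possible
2. Hence d : A: not entailed.

No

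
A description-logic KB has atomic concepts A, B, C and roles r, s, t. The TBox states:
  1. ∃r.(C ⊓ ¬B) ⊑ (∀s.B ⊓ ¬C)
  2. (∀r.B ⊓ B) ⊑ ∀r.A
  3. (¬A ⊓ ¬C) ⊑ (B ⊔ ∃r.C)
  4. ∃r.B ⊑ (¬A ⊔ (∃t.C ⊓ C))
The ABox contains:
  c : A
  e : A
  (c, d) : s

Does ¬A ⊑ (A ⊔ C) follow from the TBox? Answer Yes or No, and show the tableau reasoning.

1. ¬A ⊑ (A ⊔ C)  ⇔  (¬A ⊓ (¬A ⊓ ¬C)) unsat w.r.t. T
   apply at x₀: (¬A ⊓ ¬C)⊑(B ⊔ ∃r.C)
   open: L(x₀) ⊇ {B, ¬A, ¬C, ∀r.(¬C ⊔ B), ∀r.¬B, …} (+ ∃-successors)
2. Hence ¬A ⊑ (A ⊔ C): not entailed.

No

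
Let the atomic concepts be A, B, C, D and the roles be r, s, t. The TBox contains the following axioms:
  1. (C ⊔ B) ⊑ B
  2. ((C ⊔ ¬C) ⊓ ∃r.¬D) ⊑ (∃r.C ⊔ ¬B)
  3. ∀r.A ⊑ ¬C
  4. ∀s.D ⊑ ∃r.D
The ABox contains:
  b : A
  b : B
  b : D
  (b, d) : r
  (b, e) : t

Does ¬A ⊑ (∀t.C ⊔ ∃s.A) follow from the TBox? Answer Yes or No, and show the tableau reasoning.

1. ¬A ⊑ (∀t.C ⊔ ∃s.A)  ⇔  (¬A ⊓ (∃t.¬C ⊓ ∀s.¬A)) unsat w.r.t. T
   open: L(x₀) ⊇ {¬A, ¬B, ¬C, ∀r.D, ∀s.¬A, …} (+ ∃-successors)
2. Hence ¬A ⊑ (∀t.C ⊔ ∃s.A): not entailed.

No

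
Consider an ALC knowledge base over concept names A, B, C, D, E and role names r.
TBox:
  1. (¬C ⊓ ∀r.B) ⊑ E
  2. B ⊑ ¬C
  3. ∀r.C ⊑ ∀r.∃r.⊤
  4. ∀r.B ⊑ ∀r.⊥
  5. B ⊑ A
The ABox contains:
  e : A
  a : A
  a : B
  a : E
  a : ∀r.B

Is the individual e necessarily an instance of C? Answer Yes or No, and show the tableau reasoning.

No

1. e : C?  L(e) = {A} ∪ {¬C}
   open: L(e) ⊇ {A, ¬C, ∃r.¬B, ∃r.¬C} (+ ∃-successors) — e ∉ C possible
2. Hence e : C: not entailed.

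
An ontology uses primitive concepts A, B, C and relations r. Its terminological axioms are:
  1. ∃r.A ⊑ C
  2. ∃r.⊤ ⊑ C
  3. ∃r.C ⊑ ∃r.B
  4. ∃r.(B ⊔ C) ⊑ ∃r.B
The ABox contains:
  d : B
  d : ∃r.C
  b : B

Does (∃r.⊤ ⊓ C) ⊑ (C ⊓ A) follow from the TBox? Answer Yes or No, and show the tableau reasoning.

1. (∃r.⊤ ⊓ C) ⊑ (C ⊓ A)  ⇔  ((∃r.⊤ ⊓ C) ⊓ (¬C ⊔ ¬A)) unsat w.r.t. T
   open: L(x₀) ⊇ {C, ¬A, ∀r.(¬B ⊓ ¬C), ∀r.¬C, ∃r.⊤} (+ ∃-successors)
2. Hence (∃r.⊤ ⊓ C) ⊑ (C ⊓ A): not entailed.

No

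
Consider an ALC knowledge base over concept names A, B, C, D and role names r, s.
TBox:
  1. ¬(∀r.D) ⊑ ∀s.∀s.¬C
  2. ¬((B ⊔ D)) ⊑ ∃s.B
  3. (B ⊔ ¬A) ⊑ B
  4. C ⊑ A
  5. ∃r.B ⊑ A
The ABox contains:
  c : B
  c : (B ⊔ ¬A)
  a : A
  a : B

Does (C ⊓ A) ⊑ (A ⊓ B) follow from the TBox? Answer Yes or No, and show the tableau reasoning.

1. (C ⊓ A) ⊑ (A ⊓ B)  ⇔  ((C ⊓ A) ⊓ (¬A ⊔ ¬B)) unsat w.r.t. T
   open: L(x₀) ⊇ {A, C, D, ¬B, ∀r.D}
2. Hence (C ⊓ A) ⊑ (A ⊓ B): not entailed.

No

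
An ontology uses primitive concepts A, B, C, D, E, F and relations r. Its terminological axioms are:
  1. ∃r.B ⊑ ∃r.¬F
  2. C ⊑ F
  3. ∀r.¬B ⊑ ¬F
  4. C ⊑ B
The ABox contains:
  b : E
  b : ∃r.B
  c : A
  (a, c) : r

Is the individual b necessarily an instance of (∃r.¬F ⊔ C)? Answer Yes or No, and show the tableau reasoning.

Yes

1. b : (∃r.¬F ⊔ C)?  L(b) = {E, ∃r.B} ∪ {(∀r.F ⊓ ¬C)}
   clash {F, ¬F} at an ∃-successor — b ∈ (∃r.¬F ⊔ C)
2. Hence b : (∃r.¬F ⊔ C): entailed.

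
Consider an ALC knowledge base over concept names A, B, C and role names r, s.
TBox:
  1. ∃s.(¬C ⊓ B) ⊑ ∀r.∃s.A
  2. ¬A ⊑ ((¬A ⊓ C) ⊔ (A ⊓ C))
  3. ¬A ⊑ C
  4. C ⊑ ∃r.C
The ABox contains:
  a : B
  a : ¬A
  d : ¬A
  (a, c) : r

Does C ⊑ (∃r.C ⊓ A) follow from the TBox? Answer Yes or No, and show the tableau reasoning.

1. C ⊑ (∃r.C ⊓ A)  ⇔  (C ⊓ (∀r.¬C ⊔ ¬A)) unsat w.r.t. T
   apply at x₀: C⊑∃r.C
   open: L(x₀) ⊇ {C, ¬A, ∀s.(C ⊔ ¬B), ∃r.C} (+ ∃-successors)
2. Hence C ⊑ (∃r.C ⊓ A): not entailed.

No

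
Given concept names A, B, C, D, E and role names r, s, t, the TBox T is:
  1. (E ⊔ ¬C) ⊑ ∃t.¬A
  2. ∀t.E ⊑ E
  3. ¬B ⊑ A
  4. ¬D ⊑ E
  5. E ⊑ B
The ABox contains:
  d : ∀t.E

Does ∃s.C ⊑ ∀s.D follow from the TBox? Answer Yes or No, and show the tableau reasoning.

1. ∃s.C ⊑ ∀s.D  ⇔  (∃s.C ⊓ ∃s.¬D) unsat w.r.t. T
   open: L(x₀) ⊇ {B, C, D, ¬E, ∃s.C, …} (+ ∃-successors)
2. Hence ∃s.C ⊑ ∀s.D: not entailed.

No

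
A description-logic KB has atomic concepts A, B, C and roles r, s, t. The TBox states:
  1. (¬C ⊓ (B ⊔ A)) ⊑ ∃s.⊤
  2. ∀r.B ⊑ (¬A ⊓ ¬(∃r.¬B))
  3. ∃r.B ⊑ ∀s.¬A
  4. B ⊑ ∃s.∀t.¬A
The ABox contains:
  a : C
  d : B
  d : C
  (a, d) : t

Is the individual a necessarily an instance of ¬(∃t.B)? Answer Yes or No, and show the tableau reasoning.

No

1. a : ¬(∃t.B)?  L(a) = {C} ∪ {∃t.B}
   open: L(a) ⊇ {C, ¬B, ∀r.¬B, ∃r.¬B, ∃t.B} (+ ∃-successors) — a ∉ ¬(∃t.B) possible
2. Hence a : ¬(∃t.B): not entailed.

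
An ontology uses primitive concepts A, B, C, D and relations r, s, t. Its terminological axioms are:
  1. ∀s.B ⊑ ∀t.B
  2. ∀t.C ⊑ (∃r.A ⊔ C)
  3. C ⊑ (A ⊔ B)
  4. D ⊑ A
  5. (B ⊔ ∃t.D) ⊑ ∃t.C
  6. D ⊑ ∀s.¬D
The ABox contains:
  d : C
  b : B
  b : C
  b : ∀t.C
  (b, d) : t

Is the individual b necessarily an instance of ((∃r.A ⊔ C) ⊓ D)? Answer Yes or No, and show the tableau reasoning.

1. b : ((∃r.A ⊔ C) ⊓ D)?  L(b) = {B, C, ∀t.C} ∪ {((∀r.¬A ⊓ ¬C) ⊔ ¬D)}
   apply at b: ∀t.C⊑(∃r.A ⊔ C); C⊑(A ⊔ B)
   open: L(b) ⊇ {B, C, ¬D, ∀t.C, ∃s.¬B, …} (+ ∃-successors) — b ∉ ((∃r.A ⊔ C) ⊓ D) possible
2. Hence b : ((∃r.A ⊔ C) ⊓ D): not entailed.

No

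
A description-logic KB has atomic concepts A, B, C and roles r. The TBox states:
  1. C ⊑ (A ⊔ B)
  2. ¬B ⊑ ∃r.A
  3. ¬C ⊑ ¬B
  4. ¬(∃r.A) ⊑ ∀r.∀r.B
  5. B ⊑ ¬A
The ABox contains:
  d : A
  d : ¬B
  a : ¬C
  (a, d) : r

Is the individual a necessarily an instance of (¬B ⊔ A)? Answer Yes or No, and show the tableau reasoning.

1. a : (¬B ⊔ A)?  L(a) = {¬C} ∪ {(B ⊓ ¬A)}
   clash {B, ¬B} at a — a ∈ (¬B ⊔ A)
2. Hence a : (¬B ⊔ A): entailed.

Yes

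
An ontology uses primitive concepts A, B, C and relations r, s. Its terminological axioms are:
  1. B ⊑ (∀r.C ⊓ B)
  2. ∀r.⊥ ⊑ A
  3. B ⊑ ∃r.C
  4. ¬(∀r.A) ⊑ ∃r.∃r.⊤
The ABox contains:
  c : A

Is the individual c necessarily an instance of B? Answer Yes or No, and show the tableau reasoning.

1. c : B?  L(c) = {A} ∪ {¬B}
   open: L(c) ⊇ {A, ¬B, ∀r.A} — c ∉ B possible
2. Hence c : B: not entailed.

No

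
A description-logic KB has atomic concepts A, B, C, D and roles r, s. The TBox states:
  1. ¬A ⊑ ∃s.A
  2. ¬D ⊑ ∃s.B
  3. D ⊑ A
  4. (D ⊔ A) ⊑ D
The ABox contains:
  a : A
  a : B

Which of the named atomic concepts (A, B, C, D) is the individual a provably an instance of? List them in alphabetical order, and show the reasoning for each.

{A, B, D}

1. a : A?  L(a) = {A, B} ∪ {¬A}
   clash {A, ¬A} at a — a ∈ A
2. a : B?  L(a) = {A, B} ∪ {¬B}
   clash {B, ¬B} at a — a ∈ B
3. a : C?  L(a) = {A, B} ∪ {¬C}
   open: L(a) ⊇ {A, B, D, ¬C} — a ∉ C possible
4. a : D?  L(a) = {A, B} ∪ {¬D}
   clash {D, ¬D} at a — a ∈ D
5. Entailed for a: {A, B, D}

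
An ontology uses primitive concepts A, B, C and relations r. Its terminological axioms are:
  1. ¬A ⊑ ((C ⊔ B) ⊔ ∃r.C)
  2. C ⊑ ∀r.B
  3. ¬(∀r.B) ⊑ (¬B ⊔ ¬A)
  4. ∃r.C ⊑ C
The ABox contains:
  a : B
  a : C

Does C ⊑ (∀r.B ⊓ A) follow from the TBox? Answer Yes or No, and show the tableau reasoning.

No

1. C ⊑ (∀r.B ⊓ A)  ⇔  (C ⊓ (∃r.¬B ⊔ ¬A)) unsat w.r.t. T
   apply at x₀: C⊑∀r.B
   open: L(x₀) ⊇ {C, ¬A, ∀r.B}
2. Hence C ⊑ (∀r.B ⊓ A): not entailed.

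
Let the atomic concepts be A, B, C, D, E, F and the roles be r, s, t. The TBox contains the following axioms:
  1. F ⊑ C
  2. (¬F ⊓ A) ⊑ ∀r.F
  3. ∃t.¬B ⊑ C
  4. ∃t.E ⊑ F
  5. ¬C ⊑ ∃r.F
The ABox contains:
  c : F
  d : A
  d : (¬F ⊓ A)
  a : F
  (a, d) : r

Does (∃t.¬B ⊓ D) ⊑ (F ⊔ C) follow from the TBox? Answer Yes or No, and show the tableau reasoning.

1. (∃t.¬B ⊓ D) ⊑ (F ⊔ C)  ⇔  ((∃t.¬B ⊓ D) ⊓ (¬F ⊓ ¬C)) unsat w.r.t. T
   all branches close; clash {C, ¬C} at x₀
2. Hence (∃t.¬B ⊓ D) ⊑ (F ⊔ C): entailed.

Yes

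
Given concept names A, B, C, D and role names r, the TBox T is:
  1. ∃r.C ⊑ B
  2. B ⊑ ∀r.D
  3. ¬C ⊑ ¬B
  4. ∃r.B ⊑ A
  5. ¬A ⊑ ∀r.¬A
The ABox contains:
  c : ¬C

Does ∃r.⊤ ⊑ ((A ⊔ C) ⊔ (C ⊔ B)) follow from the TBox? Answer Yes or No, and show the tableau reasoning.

1. ∃r.⊤ ⊑ ((A ⊔ C) ⊔ (C ⊔ B))  ⇔  (∃r.⊤ ⊓ ((¬A ⊓ ¬C) ⊓ (¬C ⊓ ¬B))) unsat w.r.t. T
   apply at x₀: ¬A⊑∀r.¬A
   open: L(x₀) ⊇ {¬A, ¬B, ¬C, ∀r.¬A, ∀r.¬B, …} (+ ∃-successors)
2. Hence ∃r.⊤ ⊑ ((A ⊔ C) ⊔ (C ⊔ B)): not entailed.

No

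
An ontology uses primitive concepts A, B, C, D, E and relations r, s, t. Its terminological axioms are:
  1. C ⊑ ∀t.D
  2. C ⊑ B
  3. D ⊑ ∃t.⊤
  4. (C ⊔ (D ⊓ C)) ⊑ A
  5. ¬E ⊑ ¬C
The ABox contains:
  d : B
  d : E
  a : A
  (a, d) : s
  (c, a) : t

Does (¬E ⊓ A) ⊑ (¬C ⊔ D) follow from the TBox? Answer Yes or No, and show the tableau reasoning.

Yes

1. (¬E ⊓ A) ⊑ (¬C ⊔ D)  ⇔  ((¬E ⊓ A) ⊓ (C ⊓ ¬D)) unsat w.r.t. T
   all branches close; clash {C, ¬C} at x₀
2. Hence (¬E ⊓ A) ⊑ (¬C ⊔ D): entailed.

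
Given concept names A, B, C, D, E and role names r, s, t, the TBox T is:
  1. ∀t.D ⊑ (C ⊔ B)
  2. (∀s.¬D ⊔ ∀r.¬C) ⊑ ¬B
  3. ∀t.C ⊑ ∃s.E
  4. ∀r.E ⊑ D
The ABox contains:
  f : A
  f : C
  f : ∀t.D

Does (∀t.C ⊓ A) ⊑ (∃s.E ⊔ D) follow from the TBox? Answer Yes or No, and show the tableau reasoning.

Yes

1. (∀t.C ⊓ A) ⊑ (∃s.E ⊔ D)  ⇔  ((∀t.C ⊓ A) ⊓ (∀s.¬E ⊓ ¬D)) unsat w.r.t. T
   all branches close; clash {D, ¬D} at x₀
2. Hence (∀t.C ⊓ A) ⊑ (∃s.E ⊔ D): entailed.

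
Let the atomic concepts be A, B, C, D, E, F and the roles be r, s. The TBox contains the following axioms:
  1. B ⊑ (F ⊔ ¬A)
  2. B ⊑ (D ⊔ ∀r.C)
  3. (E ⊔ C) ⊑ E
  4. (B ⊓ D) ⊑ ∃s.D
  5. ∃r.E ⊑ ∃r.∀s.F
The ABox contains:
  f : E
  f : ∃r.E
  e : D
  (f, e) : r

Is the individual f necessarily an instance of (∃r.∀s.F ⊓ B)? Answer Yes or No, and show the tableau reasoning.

1. f : (∃r.∀s.F ⊓ B)?  L(f) = {E, ∃r.E} ∪ {(∀r.∃s.¬F ⊔ ¬B)}
   apply at f: ∃r.E⊑∃r.∀s.F
   open: L(f) ⊇ {E, ¬B, ∃r.E, ∃r.∀s.F} (+ ∃-successors) — f ∉ (∃r.∀s.F ⊓ B) possible
2. Hence f : (∃r.∀s.F ⊓ B): not entailed.

No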